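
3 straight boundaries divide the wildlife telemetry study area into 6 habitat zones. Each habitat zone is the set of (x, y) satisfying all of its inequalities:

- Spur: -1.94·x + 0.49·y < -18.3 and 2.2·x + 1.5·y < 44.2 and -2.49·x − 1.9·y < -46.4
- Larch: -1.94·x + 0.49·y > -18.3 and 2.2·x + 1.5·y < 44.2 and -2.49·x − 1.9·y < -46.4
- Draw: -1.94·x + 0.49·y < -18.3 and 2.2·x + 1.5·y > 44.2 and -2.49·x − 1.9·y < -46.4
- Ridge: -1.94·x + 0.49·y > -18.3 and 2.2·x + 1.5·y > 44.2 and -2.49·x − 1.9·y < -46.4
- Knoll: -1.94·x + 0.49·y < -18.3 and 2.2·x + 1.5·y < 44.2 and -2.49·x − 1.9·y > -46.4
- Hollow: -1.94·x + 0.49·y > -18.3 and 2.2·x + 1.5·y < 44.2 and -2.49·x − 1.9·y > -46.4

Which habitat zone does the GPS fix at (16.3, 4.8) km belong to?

-1.94·16.3 + 0.49·4.8 = -29.270, which is < -18.3
2.2·16.3 + 1.5·4.8 = 43.060, which is < 44.2
-2.49·16.3 − 1.9·4.8 = -49.707, which is < -46.4
This sign pattern matches Spur.

Spur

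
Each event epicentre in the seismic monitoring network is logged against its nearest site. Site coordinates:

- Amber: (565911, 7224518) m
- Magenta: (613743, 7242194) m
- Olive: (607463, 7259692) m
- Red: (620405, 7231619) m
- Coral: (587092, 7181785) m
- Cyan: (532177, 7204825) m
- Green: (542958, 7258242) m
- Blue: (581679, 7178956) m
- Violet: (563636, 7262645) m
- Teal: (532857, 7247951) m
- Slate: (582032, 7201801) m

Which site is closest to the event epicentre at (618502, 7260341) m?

Olive

Squared distances to each site:
Amber: 4049100610.000; Magenta: 351961690.000; Olive: 122280722.000; Red: 828574693.000; Coral: 7157633236.000; Cyan: 10534031881.000; Green: 5711301737.000; Blue: 7979451554.000; Violet: 3015586372.000; Teal: 7488578125.000; Slate: 4756992500.000.
Minimum at Olive.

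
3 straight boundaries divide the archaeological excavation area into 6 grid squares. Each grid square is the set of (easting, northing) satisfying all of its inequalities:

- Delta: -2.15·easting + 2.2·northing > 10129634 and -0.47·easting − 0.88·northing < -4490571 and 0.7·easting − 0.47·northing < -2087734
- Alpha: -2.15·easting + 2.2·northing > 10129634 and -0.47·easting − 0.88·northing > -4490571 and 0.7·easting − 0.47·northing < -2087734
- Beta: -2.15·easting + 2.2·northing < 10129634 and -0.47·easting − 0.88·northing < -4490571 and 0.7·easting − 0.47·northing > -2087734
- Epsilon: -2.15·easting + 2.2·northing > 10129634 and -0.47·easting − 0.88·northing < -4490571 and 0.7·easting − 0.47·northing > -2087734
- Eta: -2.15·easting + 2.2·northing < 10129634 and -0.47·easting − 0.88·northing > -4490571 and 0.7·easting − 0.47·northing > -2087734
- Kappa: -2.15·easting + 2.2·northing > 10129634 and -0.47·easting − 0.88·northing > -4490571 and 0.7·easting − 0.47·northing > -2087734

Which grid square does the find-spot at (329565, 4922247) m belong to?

-2.15·329565 + 2.2·4922247 = 10120378.650, which is < 10129634
-0.47·329565 − 0.88·4922247 = -4486472.910, which is > -4490571
0.7·329565 − 0.47·4922247 = -2082760.590, which is > -2087734
This sign pattern matches Eta.

Eta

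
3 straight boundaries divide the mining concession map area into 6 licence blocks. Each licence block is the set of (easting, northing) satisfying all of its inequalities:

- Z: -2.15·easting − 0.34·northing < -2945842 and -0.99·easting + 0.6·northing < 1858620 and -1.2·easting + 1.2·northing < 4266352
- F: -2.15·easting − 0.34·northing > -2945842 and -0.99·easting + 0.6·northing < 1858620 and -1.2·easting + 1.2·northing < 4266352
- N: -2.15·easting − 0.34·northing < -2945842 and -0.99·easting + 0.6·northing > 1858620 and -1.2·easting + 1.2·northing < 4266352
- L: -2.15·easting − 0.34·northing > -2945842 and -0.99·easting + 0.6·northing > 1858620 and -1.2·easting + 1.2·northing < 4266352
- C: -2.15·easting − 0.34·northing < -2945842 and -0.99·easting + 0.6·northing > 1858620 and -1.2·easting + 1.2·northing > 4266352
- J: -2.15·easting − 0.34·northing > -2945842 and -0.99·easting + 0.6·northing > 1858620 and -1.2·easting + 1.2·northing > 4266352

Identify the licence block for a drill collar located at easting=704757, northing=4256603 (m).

Z

-2.15·704757 − 0.34·4256603 = -2962472.570, which is < -2945842
-0.99·704757 + 0.6·4256603 = 1856252.370, which is < 1858620
-1.2·704757 + 1.2·4256603 = 4262215.200, which is < 4266352
This sign pattern matches Z.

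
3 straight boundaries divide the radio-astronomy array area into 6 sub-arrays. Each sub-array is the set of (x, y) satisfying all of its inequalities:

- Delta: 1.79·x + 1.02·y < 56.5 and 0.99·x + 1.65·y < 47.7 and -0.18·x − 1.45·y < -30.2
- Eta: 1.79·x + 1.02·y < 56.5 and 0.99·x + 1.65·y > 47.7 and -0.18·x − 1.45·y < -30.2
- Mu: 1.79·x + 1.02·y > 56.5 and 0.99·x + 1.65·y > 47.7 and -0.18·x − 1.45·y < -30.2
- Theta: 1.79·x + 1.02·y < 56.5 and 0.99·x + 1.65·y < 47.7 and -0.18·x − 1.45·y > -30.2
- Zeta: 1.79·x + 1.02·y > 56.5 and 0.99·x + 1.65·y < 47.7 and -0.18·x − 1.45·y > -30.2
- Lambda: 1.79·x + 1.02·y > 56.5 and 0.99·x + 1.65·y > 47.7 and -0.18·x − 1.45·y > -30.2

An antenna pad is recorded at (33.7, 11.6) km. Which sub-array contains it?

Lambda

1.79·33.7 + 1.02·11.6 = 72.155, which is > 56.5
0.99·33.7 + 1.65·11.6 = 52.503, which is > 47.7
-0.18·33.7 − 1.45·11.6 = -22.886, which is > -30.2
This sign pattern matches Lambda.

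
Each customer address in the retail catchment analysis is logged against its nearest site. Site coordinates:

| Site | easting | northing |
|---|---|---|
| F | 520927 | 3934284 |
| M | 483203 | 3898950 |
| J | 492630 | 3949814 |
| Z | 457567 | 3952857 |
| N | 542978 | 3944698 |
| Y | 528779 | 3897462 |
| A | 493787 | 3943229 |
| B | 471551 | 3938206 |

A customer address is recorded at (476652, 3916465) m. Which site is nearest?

Squared distances to each site:
F: 2277792386.000; M: 349690826.000; J: 1367452285.000; Z: 1688614889.000; N: 5196240565.000; Y: 3078338138.000; A: 1009919921.000; B: 498691282.000.
Minimum at M.

M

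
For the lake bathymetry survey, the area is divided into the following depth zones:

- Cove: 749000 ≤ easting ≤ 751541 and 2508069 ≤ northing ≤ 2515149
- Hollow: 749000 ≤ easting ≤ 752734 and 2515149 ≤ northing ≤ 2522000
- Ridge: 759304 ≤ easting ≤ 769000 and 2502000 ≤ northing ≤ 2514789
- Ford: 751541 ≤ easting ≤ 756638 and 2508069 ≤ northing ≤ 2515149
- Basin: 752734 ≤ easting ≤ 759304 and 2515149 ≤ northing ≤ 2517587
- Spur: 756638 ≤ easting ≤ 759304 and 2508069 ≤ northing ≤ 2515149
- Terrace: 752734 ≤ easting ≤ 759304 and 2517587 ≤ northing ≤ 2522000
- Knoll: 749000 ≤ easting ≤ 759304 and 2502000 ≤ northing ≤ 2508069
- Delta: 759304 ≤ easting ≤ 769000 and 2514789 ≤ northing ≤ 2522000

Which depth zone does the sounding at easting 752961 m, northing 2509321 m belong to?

Ford

The point has easting = 752961 and northing = 2509321.
Only Ford satisfies 751541 ≤ easting ≤ 756638 and 2508069 ≤ northing ≤ 2515149.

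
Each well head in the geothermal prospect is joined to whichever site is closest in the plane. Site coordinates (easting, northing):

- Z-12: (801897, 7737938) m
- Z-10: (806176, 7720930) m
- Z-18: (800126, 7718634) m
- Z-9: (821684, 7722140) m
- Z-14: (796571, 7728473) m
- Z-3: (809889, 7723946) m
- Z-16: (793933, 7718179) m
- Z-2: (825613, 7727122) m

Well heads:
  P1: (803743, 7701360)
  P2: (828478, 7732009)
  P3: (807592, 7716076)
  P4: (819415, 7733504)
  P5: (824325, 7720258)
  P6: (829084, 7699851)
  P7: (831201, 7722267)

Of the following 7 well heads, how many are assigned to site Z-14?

0

P1 → Z-18
P2 → Z-2
P3 → Z-10
P4 → Z-2
P5 → Z-9
P6 → Z-9
P7 → Z-2
0 of the 7 go to Z-14.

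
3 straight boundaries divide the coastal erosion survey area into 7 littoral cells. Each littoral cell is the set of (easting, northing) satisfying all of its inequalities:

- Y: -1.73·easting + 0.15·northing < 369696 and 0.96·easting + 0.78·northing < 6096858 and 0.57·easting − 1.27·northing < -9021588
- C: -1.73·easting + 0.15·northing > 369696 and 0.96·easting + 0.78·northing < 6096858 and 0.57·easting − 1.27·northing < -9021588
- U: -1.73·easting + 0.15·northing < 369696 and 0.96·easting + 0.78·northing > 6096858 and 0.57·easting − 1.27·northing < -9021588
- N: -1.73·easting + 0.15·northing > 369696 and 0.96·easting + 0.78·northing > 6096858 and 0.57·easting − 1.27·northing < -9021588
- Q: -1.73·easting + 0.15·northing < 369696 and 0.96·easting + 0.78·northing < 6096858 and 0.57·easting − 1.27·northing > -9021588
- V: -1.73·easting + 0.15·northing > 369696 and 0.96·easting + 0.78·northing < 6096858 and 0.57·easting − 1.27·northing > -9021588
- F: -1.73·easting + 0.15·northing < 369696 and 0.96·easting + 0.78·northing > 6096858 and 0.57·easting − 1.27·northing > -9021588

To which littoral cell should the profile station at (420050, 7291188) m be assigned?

Q

-1.73·420050 + 0.15·7291188 = 366991.700, which is < 369696
0.96·420050 + 0.78·7291188 = 6090374.640, which is < 6096858
0.57·420050 − 1.27·7291188 = -9020380.260, which is > -9021588
This sign pattern matches Q.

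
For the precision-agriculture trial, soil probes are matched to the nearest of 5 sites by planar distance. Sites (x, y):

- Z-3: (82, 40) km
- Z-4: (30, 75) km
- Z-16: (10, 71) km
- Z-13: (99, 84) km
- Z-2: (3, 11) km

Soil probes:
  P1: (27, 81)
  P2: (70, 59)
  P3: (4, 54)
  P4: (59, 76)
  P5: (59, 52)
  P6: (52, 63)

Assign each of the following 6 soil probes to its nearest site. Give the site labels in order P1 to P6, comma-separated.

Z-4, Z-3, Z-16, Z-4, Z-3, Z-4

P1 → Z-4 (d²=45.00)
P2 → Z-3 (d²=505.00)
P3 → Z-16 (d²=325.00)
P4 → Z-4 (d²=842.00)
P5 → Z-3 (d²=673.00)
P6 → Z-4 (d²=628.00)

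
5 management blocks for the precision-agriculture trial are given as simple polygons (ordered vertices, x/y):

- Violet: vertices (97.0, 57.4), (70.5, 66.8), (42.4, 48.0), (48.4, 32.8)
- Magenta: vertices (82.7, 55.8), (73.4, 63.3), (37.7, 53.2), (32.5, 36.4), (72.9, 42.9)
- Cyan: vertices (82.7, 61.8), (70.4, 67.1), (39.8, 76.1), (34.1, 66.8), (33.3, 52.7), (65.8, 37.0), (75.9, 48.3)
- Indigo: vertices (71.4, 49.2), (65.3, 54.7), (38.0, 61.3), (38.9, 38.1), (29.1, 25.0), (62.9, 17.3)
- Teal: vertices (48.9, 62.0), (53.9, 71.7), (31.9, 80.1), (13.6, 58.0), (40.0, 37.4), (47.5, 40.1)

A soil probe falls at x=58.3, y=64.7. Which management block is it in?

Cyan

Cast a ray rightward from (58.3, 64.7). For each polygon, the edges (by vertex number in listed order) whose endpoints lie on opposite sides of y = 64.7, where each meets that height, and whether that is right or left of the point:
Violet: 1–2 at x≈76.42 (right), 2–3 at x≈67.36 (right) → 2 crossings.
Magenta: no edge straddles that height → 0 crossings.
Cyan: 1–2 at x≈75.97 (right), 4–5 at x≈33.98 (left) → 1 crossing.
Indigo: no edge straddles that height → 0 crossings.
Teal: 1–2 at x≈50.29 (left), 3–4 at x≈19.15 (left) → 0 crossings.
Only Cyan has an odd count, so the point is inside Cyan.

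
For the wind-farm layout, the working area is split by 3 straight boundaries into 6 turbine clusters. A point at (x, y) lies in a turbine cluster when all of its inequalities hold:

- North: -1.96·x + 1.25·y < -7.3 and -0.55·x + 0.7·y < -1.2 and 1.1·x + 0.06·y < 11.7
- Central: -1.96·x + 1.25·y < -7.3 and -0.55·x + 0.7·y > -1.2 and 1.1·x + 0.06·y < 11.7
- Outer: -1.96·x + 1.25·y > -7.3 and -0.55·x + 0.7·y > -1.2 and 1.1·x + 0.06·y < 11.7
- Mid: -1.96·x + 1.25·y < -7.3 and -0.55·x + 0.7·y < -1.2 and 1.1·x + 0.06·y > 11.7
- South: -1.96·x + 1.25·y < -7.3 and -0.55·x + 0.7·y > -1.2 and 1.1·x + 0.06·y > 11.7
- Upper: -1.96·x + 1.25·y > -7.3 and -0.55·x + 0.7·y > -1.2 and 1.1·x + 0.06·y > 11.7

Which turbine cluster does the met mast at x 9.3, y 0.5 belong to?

North

-1.96·9.3 + 1.25·0.5 = -17.603, which is < -7.3
-0.55·9.3 + 0.7·0.5 = -4.765, which is < -1.2
1.1·9.3 + 0.06·0.5 = 10.260, which is < 11.7
This sign pattern matches North.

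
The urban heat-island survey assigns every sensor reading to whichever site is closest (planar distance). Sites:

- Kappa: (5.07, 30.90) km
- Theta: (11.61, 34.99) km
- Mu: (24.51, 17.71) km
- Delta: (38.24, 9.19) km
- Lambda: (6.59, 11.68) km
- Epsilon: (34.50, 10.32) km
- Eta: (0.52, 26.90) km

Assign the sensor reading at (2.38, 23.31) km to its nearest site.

Squared distances to each site:
Kappa: 64.844; Theta: 221.615; Mu: 521.097; Delta: 1485.314; Lambda: 152.981; Epsilon: 1200.434; Eta: 16.348.
Minimum at Eta.

Eta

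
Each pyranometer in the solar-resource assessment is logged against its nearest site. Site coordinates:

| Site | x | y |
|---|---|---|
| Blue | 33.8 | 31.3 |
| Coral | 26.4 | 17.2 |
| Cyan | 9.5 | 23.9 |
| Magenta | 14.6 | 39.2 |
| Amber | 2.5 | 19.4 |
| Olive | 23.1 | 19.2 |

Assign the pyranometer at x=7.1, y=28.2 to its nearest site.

Squared distances to each site:
Blue: 722.500; Coral: 493.490; Cyan: 24.250; Magenta: 177.250; Amber: 98.600; Olive: 337.000.
Minimum at Cyan.

Cyan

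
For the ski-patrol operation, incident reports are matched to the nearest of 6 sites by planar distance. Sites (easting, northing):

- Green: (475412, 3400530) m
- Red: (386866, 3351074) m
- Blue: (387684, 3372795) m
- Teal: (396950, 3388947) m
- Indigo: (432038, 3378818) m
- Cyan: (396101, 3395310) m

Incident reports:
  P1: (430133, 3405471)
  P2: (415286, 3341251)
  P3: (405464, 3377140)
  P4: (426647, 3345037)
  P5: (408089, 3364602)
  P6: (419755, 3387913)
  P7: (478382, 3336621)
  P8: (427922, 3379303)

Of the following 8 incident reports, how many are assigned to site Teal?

P1 → Indigo
P2 → Red
P3 → Teal
P4 → Indigo
P5 → Blue
P6 → Indigo
P7 → Indigo
P8 → Indigo
1 of the 8 goes to Teal.

1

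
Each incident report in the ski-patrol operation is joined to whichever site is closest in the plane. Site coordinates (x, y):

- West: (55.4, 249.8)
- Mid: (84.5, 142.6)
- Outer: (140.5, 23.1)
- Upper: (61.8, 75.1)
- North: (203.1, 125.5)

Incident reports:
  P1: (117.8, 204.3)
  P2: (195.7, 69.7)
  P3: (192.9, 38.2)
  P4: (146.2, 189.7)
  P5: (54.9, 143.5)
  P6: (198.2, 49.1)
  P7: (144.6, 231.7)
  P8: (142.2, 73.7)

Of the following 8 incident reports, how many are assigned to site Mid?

3

P1 → Mid
P2 → North
P3 → Outer
P4 → Mid
P5 → Mid
P6 → Outer
P7 → West
P8 → Outer
3 of the 8 go to Mid.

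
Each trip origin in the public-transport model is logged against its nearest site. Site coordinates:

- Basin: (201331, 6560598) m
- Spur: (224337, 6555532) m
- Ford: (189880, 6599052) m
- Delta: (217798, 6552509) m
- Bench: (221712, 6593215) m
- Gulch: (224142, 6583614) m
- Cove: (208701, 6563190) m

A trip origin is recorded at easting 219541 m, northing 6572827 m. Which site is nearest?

Gulch

Squared distances to each site:
Basin: 481152541.000; Spur: 322118641.000; Ford: 1567525546.000; Delta: 415859173.000; Bench: 420383785.000; Gulch: 137528570.000; Cove: 210377369.000.
Minimum at Gulch.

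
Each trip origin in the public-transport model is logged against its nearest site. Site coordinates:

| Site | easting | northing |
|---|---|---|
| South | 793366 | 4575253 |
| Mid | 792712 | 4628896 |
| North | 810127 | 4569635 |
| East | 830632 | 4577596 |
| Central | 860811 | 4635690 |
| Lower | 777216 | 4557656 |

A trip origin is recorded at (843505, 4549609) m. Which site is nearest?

Squared distances to each site:
South: 3171534057.000; Mid: 8866357218.000; North: 1515131560.000; East: 948986298.000; Central: 7709436197.000; Lower: 4458985730.000.
Minimum at East.

East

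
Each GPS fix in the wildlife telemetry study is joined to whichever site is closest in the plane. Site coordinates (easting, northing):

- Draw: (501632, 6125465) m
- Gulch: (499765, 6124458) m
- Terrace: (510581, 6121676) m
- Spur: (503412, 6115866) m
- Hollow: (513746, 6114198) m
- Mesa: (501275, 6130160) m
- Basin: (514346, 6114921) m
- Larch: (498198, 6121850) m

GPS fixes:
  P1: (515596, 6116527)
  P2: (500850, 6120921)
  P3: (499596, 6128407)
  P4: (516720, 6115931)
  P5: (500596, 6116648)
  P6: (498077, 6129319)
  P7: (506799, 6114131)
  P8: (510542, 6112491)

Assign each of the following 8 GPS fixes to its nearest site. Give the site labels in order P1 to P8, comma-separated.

P1 → Basin (d²=4141736.00)
P2 → Larch (d²=7896145.00)
P3 → Mesa (d²=5892050.00)
P4 → Basin (d²=6655976.00)
P5 → Spur (d²=8541380.00)
P6 → Mesa (d²=10934485.00)
P7 → Spur (d²=14481994.00)
P8 → Hollow (d²=13179465.00)

Basin, Larch, Mesa, Basin, Spur, Mesa, Spur, Hollow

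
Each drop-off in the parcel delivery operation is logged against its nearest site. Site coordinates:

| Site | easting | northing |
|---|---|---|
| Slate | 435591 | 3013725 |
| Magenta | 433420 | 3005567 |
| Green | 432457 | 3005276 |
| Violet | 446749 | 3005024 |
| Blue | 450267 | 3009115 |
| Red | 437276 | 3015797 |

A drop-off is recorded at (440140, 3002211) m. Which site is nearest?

Squared distances to each site:
Slate: 153265597.000; Magenta: 56421136.000; Green: 68422714.000; Violet: 51591850.000; Blue: 150221345.000; Red: 192781892.000.
Minimum at Violet.

Violet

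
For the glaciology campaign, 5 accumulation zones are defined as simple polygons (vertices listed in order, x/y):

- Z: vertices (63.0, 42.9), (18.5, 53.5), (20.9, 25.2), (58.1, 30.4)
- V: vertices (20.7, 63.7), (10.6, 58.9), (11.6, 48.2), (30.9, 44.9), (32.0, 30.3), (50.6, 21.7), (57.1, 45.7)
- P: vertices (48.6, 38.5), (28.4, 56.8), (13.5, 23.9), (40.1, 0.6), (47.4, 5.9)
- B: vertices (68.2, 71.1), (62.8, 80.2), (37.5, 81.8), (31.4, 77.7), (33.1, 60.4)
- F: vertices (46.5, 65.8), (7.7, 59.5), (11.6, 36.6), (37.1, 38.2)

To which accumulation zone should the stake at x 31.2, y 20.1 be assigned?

Cast a ray rightward from (31.2, 20.1). For each polygon, the edges (by vertex number in listed order) whose endpoints lie on opposite sides of y = 20.1, where each meets that height, and whether that is right or left of the point:
Z: no edge straddles that height → 0 crossings.
V: no edge straddles that height → 0 crossings.
P: 3–4 at x≈17.84 (left), 5–1 at x≈47.92 (right) → 1 crossing.
B: no edge straddles that height → 0 crossings.
F: no edge straddles that height → 0 crossings.
Only P has an odd count, so the point is inside P.

P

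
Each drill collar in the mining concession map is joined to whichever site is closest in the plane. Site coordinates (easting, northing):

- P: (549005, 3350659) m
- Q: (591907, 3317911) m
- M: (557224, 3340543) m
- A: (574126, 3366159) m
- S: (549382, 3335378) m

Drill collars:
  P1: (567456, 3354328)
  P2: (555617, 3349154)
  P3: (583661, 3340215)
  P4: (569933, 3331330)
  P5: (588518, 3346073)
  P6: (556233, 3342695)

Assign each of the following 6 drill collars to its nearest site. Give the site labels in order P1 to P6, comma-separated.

P1 → A (d²=184461461.00)
P2 → P (d²=45983569.00)
P3 → Q (d²=565464932.00)
P4 → M (d²=246398050.00)
P5 → A (d²=610577060.00)
P6 → M (d²=5613185.00)

A, P, Q, M, A, M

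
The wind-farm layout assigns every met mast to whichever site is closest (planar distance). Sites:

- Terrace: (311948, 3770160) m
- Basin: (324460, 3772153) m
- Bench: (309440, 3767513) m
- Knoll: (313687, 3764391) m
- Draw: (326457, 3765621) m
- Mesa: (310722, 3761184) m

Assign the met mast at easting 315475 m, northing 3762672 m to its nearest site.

Knoll

Squared distances to each site:
Terrace: 68509873.000; Basin: 170619586.000; Bench: 59856506.000; Knoll: 6151905.000; Draw: 129300925.000; Mesa: 24805153.000.
Minimum at Knoll.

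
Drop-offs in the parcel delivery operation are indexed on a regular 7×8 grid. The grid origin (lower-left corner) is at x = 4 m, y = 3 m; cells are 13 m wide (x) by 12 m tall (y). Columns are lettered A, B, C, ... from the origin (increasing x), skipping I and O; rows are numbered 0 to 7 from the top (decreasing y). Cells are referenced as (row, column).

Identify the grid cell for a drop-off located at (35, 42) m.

(4, C)

Column index: ⌊(35 − 4) / 13⌋ = ⌊2.385⌋ = 2 → column C
Row offset from origin: ⌊(42 − 3) / 12⌋ = ⌊3.250⌋ = 3 → row 4 (counted from top)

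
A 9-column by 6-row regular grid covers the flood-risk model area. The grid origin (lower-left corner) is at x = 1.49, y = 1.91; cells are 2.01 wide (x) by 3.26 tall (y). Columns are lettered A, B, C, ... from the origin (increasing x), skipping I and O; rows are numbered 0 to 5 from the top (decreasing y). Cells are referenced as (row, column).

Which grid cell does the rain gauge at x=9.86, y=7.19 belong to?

(4, E)

Column index: ⌊(9.86 − 1.49) / 2.01⌋ = ⌊4.164⌋ = 4 → column E
Row offset from origin: ⌊(7.19 − 1.91) / 3.26⌋ = ⌊1.620⌋ = 1 → row 4 (counted from top)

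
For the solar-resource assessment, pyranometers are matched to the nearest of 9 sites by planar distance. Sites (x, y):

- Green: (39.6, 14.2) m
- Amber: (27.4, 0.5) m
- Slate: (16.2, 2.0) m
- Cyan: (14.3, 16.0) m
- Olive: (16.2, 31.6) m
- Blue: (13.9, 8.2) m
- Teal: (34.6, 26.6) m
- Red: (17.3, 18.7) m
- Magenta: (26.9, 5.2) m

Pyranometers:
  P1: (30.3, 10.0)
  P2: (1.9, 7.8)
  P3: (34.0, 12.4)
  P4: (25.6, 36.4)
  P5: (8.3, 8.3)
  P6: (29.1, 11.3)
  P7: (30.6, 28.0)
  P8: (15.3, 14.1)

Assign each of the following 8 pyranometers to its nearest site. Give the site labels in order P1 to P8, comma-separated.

Magenta, Blue, Green, Olive, Blue, Magenta, Teal, Cyan

P1 → Magenta (d²=34.60)
P2 → Blue (d²=144.16)
P3 → Green (d²=34.60)
P4 → Olive (d²=111.40)
P5 → Blue (d²=31.37)
P6 → Magenta (d²=42.05)
P7 → Teal (d²=17.96)
P8 → Cyan (d²=4.61)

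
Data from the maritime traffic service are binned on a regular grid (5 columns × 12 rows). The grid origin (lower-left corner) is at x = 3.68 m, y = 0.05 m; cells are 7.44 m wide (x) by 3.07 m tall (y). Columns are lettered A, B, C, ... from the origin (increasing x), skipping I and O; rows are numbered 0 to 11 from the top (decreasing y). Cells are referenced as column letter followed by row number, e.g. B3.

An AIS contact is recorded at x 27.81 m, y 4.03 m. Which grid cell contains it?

D10

Column index: ⌊(27.81 − 3.68) / 7.44⌋ = ⌊3.243⌋ = 3 → column D
Row offset from origin: ⌊(4.03 − 0.05) / 3.07⌋ = ⌊1.296⌋ = 1 → row 10 (counted from top)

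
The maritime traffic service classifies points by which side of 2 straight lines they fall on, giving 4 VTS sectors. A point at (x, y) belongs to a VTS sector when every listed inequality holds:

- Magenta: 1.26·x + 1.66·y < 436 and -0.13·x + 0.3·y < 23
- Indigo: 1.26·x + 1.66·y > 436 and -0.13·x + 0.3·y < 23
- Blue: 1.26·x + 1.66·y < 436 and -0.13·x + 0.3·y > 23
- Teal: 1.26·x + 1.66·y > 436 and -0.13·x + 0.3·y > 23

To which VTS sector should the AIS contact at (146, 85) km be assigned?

Magenta

1.26·146 + 1.66·85 = 325.060, which is < 436
-0.13·146 + 0.3·85 = 6.520, which is < 23
This sign pattern matches Magenta.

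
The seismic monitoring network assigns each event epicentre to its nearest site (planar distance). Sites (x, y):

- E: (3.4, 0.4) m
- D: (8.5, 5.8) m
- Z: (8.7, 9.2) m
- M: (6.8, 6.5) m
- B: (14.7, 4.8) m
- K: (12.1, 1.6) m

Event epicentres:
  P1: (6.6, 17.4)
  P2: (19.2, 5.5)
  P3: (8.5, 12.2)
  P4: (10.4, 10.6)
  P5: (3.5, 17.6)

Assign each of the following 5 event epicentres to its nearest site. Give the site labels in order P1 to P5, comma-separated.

Z, B, Z, Z, Z

P1 → Z (d²=71.65)
P2 → B (d²=20.74)
P3 → Z (d²=9.04)
P4 → Z (d²=4.85)
P5 → Z (d²=97.60)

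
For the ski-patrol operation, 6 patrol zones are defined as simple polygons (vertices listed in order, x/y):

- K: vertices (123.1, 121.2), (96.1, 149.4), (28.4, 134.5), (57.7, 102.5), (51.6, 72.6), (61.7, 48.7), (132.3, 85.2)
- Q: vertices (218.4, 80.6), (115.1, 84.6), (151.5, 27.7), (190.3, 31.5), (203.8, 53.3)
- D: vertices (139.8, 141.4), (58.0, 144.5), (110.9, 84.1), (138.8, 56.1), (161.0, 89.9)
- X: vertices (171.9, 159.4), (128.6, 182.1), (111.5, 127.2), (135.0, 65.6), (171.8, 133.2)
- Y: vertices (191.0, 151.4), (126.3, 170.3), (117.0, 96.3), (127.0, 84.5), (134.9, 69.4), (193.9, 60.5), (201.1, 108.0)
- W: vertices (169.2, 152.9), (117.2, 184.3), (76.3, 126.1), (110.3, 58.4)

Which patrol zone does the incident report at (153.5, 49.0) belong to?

Q

Cast a ray rightward from (153.5, 49.0). For each polygon, the edges (by vertex number in listed order) whose endpoints lie on opposite sides of y = 49.0, where each meets that height, and whether that is right or left of the point:
K: 5–6 at x≈61.57 (left), 6–7 at x≈62.28 (left) → 0 crossings.
Q: 2–3 at x≈137.87 (left), 4–5 at x≈201.14 (right) → 1 crossing.
D: no edge straddles that height → 0 crossings.
X: no edge straddles that height → 0 crossings.
Y: no edge straddles that height → 0 crossings.
W: no edge straddles that height → 0 crossings.
Only Q has an odd count, so the point is inside Q.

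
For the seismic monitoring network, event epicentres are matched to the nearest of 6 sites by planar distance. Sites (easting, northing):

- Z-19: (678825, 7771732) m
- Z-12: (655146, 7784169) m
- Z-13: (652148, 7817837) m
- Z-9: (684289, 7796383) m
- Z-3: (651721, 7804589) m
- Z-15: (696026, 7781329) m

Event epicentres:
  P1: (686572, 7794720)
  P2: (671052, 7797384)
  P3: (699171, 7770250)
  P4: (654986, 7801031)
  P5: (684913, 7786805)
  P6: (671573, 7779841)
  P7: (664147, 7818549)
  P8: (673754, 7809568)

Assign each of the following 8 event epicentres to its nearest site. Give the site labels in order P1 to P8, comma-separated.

P1 → Z-9 (d²=7977658.00)
P2 → Z-9 (d²=176220170.00)
P3 → Z-15 (d²=132635266.00)
P4 → Z-3 (d²=23319589.00)
P5 → Z-9 (d²=92127460.00)
P6 → Z-19 (d²=118347385.00)
P7 → Z-13 (d²=144482945.00)
P8 → Z-9 (d²=284830450.00)

Z-9, Z-9, Z-15, Z-3, Z-9, Z-19, Z-13, Z-9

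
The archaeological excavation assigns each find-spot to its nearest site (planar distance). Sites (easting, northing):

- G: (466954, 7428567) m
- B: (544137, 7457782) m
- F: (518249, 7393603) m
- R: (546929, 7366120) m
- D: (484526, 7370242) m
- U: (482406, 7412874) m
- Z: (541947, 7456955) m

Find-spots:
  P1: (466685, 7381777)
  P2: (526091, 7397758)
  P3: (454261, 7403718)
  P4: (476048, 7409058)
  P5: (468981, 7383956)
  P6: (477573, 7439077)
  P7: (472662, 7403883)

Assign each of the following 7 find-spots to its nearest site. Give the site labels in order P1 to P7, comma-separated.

D, F, G, U, D, G, U

P1 → D (d²=451357506.00)
P2 → F (d²=78760989.00)
P3 → G (d²=778585050.00)
P4 → U (d²=54986020.00)
P5 → D (d²=429720821.00)
P6 → G (d²=223223261.00)
P7 → U (d²=175783617.00)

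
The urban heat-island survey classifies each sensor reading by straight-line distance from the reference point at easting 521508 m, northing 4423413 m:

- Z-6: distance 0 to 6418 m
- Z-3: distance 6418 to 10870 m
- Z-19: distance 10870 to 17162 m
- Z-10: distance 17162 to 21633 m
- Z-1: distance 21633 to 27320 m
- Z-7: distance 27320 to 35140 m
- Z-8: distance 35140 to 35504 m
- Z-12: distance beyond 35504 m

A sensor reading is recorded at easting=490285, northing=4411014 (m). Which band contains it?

Distance = √((490285−521508)² + (4411014−4423413)²) = √(974875729.000 + 153735201.000) = 33594.805 m.
27320 ≤ 33594.805 < 35140 → Z-7.

Z-7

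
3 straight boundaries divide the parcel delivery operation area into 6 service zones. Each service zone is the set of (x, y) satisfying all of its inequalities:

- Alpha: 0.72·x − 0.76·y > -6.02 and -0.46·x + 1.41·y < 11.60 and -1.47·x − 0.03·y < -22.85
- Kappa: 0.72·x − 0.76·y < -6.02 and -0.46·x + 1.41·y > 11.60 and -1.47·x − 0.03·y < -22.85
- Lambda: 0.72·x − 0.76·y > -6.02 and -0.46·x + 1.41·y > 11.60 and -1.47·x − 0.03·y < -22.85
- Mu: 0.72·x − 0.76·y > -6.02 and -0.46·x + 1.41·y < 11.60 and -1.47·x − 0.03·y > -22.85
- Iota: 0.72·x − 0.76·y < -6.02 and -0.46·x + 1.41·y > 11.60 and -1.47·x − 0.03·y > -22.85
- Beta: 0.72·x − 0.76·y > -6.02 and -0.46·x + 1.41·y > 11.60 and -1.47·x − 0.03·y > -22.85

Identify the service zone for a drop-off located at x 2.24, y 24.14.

Iota

0.72·2.24 − 0.76·24.14 = -16.734, which is < -6.02
-0.46·2.24 + 1.41·24.14 = 33.007, which is > 11.60
-1.47·2.24 − 0.03·24.14 = -4.017, which is > -22.85
This sign pattern matches Iota.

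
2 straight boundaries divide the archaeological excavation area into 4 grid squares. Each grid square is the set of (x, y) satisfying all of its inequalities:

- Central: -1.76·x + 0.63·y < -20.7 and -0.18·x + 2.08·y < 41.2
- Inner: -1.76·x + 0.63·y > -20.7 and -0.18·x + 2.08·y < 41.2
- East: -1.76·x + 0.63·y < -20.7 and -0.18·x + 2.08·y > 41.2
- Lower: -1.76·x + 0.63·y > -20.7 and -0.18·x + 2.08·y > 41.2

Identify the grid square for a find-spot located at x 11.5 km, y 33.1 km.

-1.76·11.5 + 0.63·33.1 = 0.613, which is > -20.7
-0.18·11.5 + 2.08·33.1 = 66.778, which is > 41.2
This sign pattern matches Lower.

Lower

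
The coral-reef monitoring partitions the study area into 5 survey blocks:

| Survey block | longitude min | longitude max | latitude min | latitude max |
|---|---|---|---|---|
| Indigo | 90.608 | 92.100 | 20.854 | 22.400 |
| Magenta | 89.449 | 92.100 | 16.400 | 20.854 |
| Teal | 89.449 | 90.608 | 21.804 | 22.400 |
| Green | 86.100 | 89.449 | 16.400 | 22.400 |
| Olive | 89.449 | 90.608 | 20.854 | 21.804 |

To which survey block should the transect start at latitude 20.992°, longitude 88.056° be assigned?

The point has longitude = 88.056 and latitude = 20.992.
Only Green satisfies 86.100 ≤ longitude ≤ 89.449 and 16.400 ≤ latitude ≤ 22.400.

Green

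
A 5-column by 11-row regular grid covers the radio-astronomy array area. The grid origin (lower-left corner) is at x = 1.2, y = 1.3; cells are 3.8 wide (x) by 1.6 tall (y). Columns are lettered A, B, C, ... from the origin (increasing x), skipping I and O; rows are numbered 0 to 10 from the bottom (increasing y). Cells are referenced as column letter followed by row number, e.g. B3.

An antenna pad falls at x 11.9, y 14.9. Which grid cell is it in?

C8

Column index: ⌊(11.9 − 1.2) / 3.8⌋ = ⌊2.816⌋ = 2 → column C
Row offset from origin: ⌊(14.9 − 1.3) / 1.6⌋ = ⌊8.500⌋ = 8 → row 8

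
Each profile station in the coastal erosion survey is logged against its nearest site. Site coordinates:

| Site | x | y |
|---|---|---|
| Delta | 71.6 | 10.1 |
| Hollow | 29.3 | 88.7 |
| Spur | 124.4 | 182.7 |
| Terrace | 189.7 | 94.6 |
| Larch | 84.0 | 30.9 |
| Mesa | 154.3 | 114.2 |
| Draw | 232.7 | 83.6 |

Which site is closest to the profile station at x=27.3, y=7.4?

Delta

Squared distances to each site:
Delta: 1969.780; Hollow: 6613.690; Spur: 40158.500; Terrace: 33977.600; Larch: 3767.140; Mesa: 27535.240; Draw: 47995.600.
Minimum at Delta.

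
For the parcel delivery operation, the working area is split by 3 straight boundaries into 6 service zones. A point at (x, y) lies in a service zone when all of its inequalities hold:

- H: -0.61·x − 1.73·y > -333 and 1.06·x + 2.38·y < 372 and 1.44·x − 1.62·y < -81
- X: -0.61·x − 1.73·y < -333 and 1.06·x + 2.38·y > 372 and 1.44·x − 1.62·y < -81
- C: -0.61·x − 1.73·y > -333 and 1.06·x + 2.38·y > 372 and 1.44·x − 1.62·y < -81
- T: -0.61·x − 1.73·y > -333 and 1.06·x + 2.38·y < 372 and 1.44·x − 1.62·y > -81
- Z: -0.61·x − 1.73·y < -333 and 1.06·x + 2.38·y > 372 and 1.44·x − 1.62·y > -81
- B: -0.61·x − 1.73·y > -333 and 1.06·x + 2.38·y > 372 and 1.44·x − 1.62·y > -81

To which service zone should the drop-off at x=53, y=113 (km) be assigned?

H

-0.61·53 − 1.73·113 = -227.820, which is > -333
1.06·53 + 2.38·113 = 325.120, which is < 372
1.44·53 − 1.62·113 = -106.740, which is < -81
This sign pattern matches H.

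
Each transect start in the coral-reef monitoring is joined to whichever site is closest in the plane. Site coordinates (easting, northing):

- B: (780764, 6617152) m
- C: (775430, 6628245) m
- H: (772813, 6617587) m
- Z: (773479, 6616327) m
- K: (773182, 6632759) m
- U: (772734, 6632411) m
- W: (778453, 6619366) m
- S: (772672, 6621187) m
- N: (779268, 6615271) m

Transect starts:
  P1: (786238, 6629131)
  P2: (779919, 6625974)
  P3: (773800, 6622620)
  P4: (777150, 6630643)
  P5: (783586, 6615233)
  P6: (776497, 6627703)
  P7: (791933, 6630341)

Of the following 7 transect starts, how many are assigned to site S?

1

P1 → C
P2 → C
P3 → S
P4 → C
P5 → B
P6 → C
P7 → C
1 of the 7 goes to S.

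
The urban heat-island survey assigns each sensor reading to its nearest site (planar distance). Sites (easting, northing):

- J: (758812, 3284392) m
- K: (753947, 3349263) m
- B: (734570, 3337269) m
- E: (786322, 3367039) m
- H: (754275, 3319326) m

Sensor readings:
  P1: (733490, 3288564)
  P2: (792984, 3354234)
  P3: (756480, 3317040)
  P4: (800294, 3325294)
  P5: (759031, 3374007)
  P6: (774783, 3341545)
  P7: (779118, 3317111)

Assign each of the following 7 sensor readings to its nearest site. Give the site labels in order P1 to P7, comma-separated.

J, E, H, E, K, K, H

P1 → J (d²=658609268.00)
P2 → E (d²=208350269.00)
P3 → H (d²=10087821.00)
P4 → E (d²=1937861809.00)
P5 → K (d²=638112592.00)
P6 → K (d²=493706420.00)
P7 → H (d²=622080874.00)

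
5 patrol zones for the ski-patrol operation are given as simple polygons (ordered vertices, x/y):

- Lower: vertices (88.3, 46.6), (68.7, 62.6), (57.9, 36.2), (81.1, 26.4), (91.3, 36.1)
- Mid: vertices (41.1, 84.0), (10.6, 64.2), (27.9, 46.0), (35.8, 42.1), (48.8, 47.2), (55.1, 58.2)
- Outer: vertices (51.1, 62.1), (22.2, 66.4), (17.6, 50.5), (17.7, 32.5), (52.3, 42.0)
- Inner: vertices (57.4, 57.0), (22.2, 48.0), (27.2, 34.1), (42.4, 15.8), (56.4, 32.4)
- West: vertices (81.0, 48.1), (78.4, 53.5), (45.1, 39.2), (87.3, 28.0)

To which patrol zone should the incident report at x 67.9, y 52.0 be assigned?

Lower

Cast a ray rightward from (67.9, 52.0). For each polygon, the edges (by vertex number in listed order) whose endpoints lie on opposite sides of y = 52.0, where each meets that height, and whether that is right or left of the point:
Lower: 1–2 at x≈81.69 (right), 2–3 at x≈64.36 (left) → 1 crossing.
Mid: 2–3 at x≈22.20 (left), 5–6 at x≈51.55 (left) → 0 crossings.
Outer: 2–3 at x≈18.03 (left), 5–1 at x≈51.70 (left) → 0 crossings.
Inner: 1–2 at x≈37.84 (left), 5–1 at x≈57.20 (left) → 0 crossings.
West: 1–2 at x≈79.12 (right), 2–3 at x≈74.91 (right) → 2 crossings.
Only Lower has an odd count, so the point is inside Lower.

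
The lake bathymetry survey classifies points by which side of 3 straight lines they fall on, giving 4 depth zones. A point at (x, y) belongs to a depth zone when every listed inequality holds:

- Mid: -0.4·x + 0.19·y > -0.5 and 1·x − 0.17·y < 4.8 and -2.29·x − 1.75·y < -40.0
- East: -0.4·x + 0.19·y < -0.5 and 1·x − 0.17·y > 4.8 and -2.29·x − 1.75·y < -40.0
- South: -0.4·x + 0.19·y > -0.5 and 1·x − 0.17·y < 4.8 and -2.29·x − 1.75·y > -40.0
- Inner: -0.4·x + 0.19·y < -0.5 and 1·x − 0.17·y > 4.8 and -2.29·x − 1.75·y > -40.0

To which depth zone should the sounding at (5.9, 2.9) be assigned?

-0.4·5.9 + 0.19·2.9 = -1.809, which is < -0.5
1·5.9 − 0.17·2.9 = 5.407, which is > 4.8
-2.29·5.9 − 1.75·2.9 = -18.586, which is > -40.0
This sign pattern matches Inner.

Inner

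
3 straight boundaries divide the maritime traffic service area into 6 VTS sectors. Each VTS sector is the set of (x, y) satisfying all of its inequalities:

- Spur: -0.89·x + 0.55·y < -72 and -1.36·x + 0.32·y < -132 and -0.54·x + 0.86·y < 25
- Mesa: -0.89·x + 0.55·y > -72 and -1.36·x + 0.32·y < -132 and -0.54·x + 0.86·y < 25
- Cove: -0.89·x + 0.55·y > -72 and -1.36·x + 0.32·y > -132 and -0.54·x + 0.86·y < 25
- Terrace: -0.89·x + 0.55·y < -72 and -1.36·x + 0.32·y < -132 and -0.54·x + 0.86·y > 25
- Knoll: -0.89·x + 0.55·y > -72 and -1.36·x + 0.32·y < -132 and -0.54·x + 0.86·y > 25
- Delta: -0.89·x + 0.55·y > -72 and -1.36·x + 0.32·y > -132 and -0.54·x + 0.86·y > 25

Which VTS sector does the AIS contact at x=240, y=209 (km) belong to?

Terrace

-0.89·240 + 0.55·209 = -98.650, which is < -72
-1.36·240 + 0.32·209 = -259.520, which is < -132
-0.54·240 + 0.86·209 = 50.140, which is > 25
This sign pattern matches Terrace.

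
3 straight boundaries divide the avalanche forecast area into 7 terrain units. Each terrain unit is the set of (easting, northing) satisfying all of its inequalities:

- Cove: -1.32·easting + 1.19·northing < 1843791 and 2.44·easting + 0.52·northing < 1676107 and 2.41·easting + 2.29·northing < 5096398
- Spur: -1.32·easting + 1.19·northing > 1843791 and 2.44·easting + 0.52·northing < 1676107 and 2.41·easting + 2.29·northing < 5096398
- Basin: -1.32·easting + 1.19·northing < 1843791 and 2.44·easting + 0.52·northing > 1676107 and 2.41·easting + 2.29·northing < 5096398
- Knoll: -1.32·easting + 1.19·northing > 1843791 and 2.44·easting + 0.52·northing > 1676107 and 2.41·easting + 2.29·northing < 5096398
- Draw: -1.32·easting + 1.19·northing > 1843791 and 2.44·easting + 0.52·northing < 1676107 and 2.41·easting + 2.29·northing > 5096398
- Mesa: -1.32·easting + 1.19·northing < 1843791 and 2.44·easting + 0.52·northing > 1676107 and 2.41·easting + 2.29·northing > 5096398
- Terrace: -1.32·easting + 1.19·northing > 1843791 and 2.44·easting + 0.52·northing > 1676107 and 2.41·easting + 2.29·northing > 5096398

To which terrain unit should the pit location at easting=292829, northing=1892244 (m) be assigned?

-1.32·292829 + 1.19·1892244 = 1865236.080, which is > 1843791
2.44·292829 + 0.52·1892244 = 1698469.640, which is > 1676107
2.41·292829 + 2.29·1892244 = 5038956.650, which is < 5096398
This sign pattern matches Knoll.

Knoll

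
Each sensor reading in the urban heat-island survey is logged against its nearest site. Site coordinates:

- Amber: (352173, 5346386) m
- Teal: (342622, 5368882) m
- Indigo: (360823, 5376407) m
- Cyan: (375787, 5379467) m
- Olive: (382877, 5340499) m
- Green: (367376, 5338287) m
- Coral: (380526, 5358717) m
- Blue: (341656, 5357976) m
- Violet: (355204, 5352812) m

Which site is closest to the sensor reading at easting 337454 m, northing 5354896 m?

Blue

Squared distances to each site:
Amber: 289069061.000; Teal: 222316420.000; Indigo: 1008833282.000; Cyan: 2073152930.000; Olive: 2270522538.000; Green: 1171184965.000; Coral: 1869797225.000; Blue: 27143204.000; Violet: 319405556.000.
Minimum at Blue.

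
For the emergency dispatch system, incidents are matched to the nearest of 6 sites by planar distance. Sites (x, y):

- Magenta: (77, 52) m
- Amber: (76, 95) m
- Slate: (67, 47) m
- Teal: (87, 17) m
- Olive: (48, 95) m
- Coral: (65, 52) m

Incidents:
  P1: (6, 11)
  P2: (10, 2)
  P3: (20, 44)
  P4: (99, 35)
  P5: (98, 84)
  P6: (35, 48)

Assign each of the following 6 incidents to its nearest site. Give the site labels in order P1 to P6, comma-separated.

Slate, Slate, Coral, Teal, Amber, Coral

P1 → Slate (d²=5017.00)
P2 → Slate (d²=5274.00)
P3 → Coral (d²=2089.00)
P4 → Teal (d²=468.00)
P5 → Amber (d²=605.00)
P6 → Coral (d²=916.00)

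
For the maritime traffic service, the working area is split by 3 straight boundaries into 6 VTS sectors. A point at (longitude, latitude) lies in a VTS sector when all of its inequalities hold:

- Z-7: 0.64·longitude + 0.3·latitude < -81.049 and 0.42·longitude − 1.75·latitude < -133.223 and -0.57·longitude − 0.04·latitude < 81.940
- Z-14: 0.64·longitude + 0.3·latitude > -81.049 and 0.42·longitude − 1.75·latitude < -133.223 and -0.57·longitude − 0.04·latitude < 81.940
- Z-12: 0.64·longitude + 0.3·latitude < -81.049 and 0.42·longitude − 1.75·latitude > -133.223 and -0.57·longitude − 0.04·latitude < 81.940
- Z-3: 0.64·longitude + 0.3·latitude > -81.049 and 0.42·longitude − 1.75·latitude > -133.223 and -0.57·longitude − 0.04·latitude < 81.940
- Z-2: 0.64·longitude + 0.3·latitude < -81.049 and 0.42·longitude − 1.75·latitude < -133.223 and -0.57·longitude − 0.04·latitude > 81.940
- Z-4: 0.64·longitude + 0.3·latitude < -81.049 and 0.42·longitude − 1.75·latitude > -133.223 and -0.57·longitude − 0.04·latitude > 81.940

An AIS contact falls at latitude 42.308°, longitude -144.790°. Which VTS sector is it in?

Z-14

0.64·-144.790 + 0.3·42.308 = -79.973, which is > -81.049
0.42·-144.790 − 1.75·42.308 = -134.851, which is < -133.223
-0.57·-144.790 − 0.04·42.308 = 80.838, which is < 81.940
This sign pattern matches Z-14.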